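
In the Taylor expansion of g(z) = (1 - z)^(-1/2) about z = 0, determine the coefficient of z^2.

g(0) = 1
g′(0) = 1/2
g′′(0) = 3/4
So c_2 = g′′(0)/2! = 3/8.

3/8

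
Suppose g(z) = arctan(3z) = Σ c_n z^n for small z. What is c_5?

Compute the successive derivatives at the expansion point and divide by k!.
g(0) = 0
g′(0) = 3
g′′(0) = 0
g′′′(0) = -54
g^(4)(0) = 0
g^(5)(0) = 5832
The Taylor polynomial is Σ g^(k)(0)/k! · z^k.

243/5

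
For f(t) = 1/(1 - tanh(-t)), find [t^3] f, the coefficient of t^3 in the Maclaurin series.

-2/3

Let u equal the inner series; expand the outer function in u and truncate.
So c_3 = f′′′(0)/3! = -2/3.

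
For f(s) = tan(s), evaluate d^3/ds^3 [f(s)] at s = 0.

Use the known series and substitute for the argument.
The coefficient of s^3 in the expansion is 1/3, so f′′′(0) = 3! * (1/3) = 2.

2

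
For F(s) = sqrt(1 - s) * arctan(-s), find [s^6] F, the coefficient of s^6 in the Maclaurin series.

409/3840

Multiply the two series term by term and collect like powers.
F(0) = 0
F′(0) = -1
F′′(0) = 1
F′′′(0) = 11/4
F^(4)(0) = -5/2
F^(5)(0) = -389/16
F^(6)(0) = 1227/16
So c_6 = F^(6)(0)/6! = 409/3840.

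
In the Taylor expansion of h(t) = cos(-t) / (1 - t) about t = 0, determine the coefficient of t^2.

1/2

Expand 1/(denominator) as a geometric series and multiply by the numerator's series.
h(0) = 1
h′(0) = 1
h′′(0) = 1
So c_2 = h′′(0)/2! = 1/2.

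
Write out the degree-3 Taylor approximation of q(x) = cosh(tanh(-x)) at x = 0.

x^2/2 + 1

Compose series: expand the inner function first, then feed it into the outer expansion.
q(0) = 1
q′(0) = 0
q′′(0) = 1
q′′′(0) = 0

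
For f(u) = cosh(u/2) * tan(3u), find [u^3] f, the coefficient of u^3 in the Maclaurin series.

Multiply the two series term by term and collect like powers.

75/8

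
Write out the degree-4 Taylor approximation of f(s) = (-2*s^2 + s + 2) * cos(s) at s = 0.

Shift and add copies of the series according to the polynomial's terms.

13*s^4/12 - s^3/2 - 3*s^2 + s + 2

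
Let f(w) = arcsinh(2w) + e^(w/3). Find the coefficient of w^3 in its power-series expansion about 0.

-215/162

Add the two expansions coefficient-wise.
f(0) = 1
f′(0) = 7/3
f′′(0) = 1/9
f′′′(0) = -215/27
So c_3 = f′′′(0)/3! = -215/162.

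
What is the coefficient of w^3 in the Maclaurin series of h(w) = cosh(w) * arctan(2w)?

Expand each factor separately, then convolve coefficients.
[w^0] = 0;  [w^1] = 2;  [w^2] = 0;  [w^3] = -5/3.
So c_3 = h′′′(0)/3! = -5/3.

-5/3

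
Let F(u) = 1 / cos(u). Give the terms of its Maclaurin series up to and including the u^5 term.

5*u^4/24 + u^2/2 + 1

Invert the denominator's series and multiply.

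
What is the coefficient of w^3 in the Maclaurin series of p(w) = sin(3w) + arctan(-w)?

-25/6

Add the two expansions coefficient-wise.
p(0) = 0
p′(0) = 2
p′′(0) = 0
p′′′(0) = -25
So c_3 = p′′′(0)/3! = -25/6.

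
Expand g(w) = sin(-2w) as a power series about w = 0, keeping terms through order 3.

g(0) = 0
g′(0) = -2
g′′(0) = 0
g′′′(0) = 8

4*w^3/3 - 2*w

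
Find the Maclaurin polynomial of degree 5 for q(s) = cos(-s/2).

s^4/384 - s^2/8 + 1

Apply the Taylor formula c_k = f^(k)(a)/k!.
q(0) = 1
q′(0) = 0
q′′(0) = -1/4
q′′′(0) = 0
q^(4)(0) = 1/16
q^(5)(0) = 0
The Taylor polynomial is Σ q^(k)(0)/k! · s^k.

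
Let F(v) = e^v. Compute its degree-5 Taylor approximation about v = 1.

Use the known series and substitute for the argument.

e*(v - 1)^5/120 + e*(v - 1)^4/24 + e*(v - 1)^3/6 + e*(v - 1)^2/2 + e*(v - 1) + e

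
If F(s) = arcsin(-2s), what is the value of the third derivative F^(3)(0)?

The coefficient of s^3 in the expansion is -4/3, so F′′′(0) = 3! * (-4/3) = -8.

-8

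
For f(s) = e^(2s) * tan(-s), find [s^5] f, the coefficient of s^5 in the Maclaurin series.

Expand each factor separately, then convolve coefficients.

-22/15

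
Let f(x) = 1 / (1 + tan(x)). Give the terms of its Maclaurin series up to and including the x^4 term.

5*x^4/3 - 4*x^3/3 + x^2 - x + 1

Expand as Σ (-1)^k u^k with u equal to the inner function's series.
f(0) = 1
f′(0) = -1
f′′(0) = 2
f′′′(0) = -8
f^(4)(0) = 40
Dividing each by k! gives the coefficients c_0, ..., c_4.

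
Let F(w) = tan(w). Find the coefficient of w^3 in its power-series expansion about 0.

1/3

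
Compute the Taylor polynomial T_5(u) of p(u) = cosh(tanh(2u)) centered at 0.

-14*u^4/3 + 2*u^2 + 1

Compose series: expand the inner function first, then feed it into the outer expansion.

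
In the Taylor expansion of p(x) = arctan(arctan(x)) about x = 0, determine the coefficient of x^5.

Let u equal the inner series; expand the outer function in u and truncate.

11/15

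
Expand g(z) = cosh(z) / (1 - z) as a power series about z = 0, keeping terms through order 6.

1111*z^6/720 + 37*z^5/24 + 37*z^4/24 + 3*z^3/2 + 3*z^2/2 + z + 1

Multiply the two series term by term and collect like powers.
g(0) = 1
g′(0) = 1
g′′(0) = 3
g′′′(0) = 9
g^(4)(0) = 37
g^(5)(0) = 185
g^(6)(0) = 1111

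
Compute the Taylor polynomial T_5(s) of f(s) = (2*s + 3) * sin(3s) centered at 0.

243*s^5/40 - 9*s^4 - 27*s^3/2 + 6*s^2 + 9*s

Multiply each power in the prefactor through the base expansion.
[s^0] = 0;  [s^1] = 9;  [s^2] = 6;  [s^3] = -27/2;  [s^4] = -9;  [s^5] = 243/40.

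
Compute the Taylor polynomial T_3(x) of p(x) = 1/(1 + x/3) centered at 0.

-x^3/27 + x^2/9 - x/3 + 1

[x^0] = 1;  [x^1] = -1/3;  [x^2] = 1/9;  [x^3] = -1/27.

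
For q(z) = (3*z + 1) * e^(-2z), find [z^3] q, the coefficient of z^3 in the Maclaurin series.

14/3

Multiply each power in the prefactor through the base expansion.
q(0) = 1
q′(0) = 1
q′′(0) = -8
q′′′(0) = 28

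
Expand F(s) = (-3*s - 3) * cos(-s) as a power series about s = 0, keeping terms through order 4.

-s^4/8 + 3*s^3/2 + 3*s^2/2 - 3*s - 3

Shift and add copies of the series according to the polynomial's terms.
F(0) = -3
F′(0) = -3
F′′(0) = 3
F′′′(0) = 9
F^(4)(0) = -3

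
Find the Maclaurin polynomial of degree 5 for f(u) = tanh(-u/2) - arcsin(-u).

17*u^5/240 + 5*u^3/24 + u/2

Expand each term separately and add.
f(0) = 0
f′(0) = 1/2
f′′(0) = 0
f′′′(0) = 5/4
f^(4)(0) = 0
f^(5)(0) = 17/2
Then c_k = f^(k)(0)/k! gives each Taylor coefficient.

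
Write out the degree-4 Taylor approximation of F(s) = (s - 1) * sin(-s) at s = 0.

s^4/6 - s^3/6 - s^2 + s

Shift and add copies of the series according to the polynomial's terms.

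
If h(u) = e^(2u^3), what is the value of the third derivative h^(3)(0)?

The coefficient of u^3 in the expansion is 2, so h′′′(0) = 3! * (2) = 12.

12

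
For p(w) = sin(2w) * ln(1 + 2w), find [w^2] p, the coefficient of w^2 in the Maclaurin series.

4

Write out both Maclaurin series and multiply, keeping only the needed powers.
p(0) = 0
p′(0) = 0
p′′(0) = 8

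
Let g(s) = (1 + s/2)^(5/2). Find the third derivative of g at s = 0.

Apply the Taylor formula c_k = f^(k)(a)/k!.
From the series, [s^3] g = 5/128; multiply by 3! = 6 to get 15/64.

15/64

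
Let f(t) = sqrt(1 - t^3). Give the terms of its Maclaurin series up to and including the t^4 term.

1 - t^3/2

[t^0] = 1;  [t^1] = 0;  [t^2] = 0;  [t^3] = -1/2;  [t^4] = 0.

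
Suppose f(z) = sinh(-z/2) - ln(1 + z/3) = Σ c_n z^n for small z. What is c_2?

1/18

Combine the two series term by term.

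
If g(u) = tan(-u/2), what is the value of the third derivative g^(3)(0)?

-1/4

Compute the successive derivatives at the expansion point and divide by k!.
From the series, [u^3] g = -1/24; multiply by 3! = 6 to get -1/4.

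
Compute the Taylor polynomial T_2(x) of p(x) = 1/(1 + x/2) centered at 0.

p(0) = 1
p′(0) = -1/2
p′′(0) = 1/2

x^2/4 - x/2 + 1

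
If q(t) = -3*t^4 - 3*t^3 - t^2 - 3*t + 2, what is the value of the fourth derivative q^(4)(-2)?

The coefficient of (t + 2)^4 in the expansion is -3, so q^(4)(-2) = 4! * (-3) = -72.

-72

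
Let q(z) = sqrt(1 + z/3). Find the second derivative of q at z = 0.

-1/36

Use the known series and substitute for the argument.
The coefficient of z^2 in the expansion is -1/72, so q′′(0) = 2! * (-1/72) = -1/36.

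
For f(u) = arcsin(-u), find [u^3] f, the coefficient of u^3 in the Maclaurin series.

[u^0] = 0;  [u^1] = -1;  [u^2] = 0;  [u^3] = -1/6.

-1/6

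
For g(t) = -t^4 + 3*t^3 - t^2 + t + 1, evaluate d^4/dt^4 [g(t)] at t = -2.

The coefficient of (t + 2)^4 in the expansion is -1, so g^(4)(-2) = 4! * (-1) = -24.

-24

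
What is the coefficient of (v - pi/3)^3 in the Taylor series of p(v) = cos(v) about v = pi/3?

p(pi/3) = 1/2
p′(pi/3) = -sqrt(3)/2
p′′(pi/3) = -1/2
p′′′(pi/3) = sqrt(3)/2
So c_3 = p′′′(pi/3)/3! = sqrt(3)/12.

sqrt(3)/12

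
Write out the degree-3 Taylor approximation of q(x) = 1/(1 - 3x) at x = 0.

Apply the Taylor formula c_k = f^(k)(a)/k!.
q(0) = 1
q′(0) = 3
q′′(0) = 18
q′′′(0) = 162
Dividing each by k! gives the coefficients c_0, ..., c_3.

27*x^3 + 9*x^2 + 3*x + 1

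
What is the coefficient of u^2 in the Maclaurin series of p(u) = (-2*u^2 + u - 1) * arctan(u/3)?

Shift and add copies of the series according to the polynomial's terms.
p(0) = 0
p′(0) = -1/3
p′′(0) = 2/3
Then c_k = p^(k)(0)/k! gives each Taylor coefficient.

1/3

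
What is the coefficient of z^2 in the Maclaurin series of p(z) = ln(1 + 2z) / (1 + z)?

Expand each factor separately, then convolve coefficients.
p(0) = 0
p′(0) = 2
p′′(0) = -8
So c_2 = p′′(0)/2! = -4.

-4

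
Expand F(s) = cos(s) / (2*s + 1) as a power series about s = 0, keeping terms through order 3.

Use 1/(1 - r) = Σ r^k on the denominator, then take the Cauchy product.
F(0) = 1
F′(0) = -2
F′′(0) = 7
F′′′(0) = -42
The Taylor polynomial is Σ F^(k)(0)/k! · s^k.

-7*s^3 + 7*s^2/2 - 2*s + 1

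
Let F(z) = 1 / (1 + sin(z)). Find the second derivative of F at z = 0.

2

Use the geometric series for the reciprocal, then substitute.
The coefficient of z^2 in the expansion is 1, so F′′(0) = 2! * (1) = 2.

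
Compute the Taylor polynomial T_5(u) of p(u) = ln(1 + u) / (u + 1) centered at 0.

Expand 1/(denominator) as a geometric series and multiply by the numerator's series.
[u^0] = 0;  [u^1] = 1;  [u^2] = -3/2;  [u^3] = 11/6;  [u^4] = -25/12;  [u^5] = 137/60.

137*u^5/60 - 25*u^4/12 + 11*u^3/6 - 3*u^2/2 + u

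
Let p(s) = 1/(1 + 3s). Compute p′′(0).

18

From the series, [s^2] p = 9; multiply by 2! = 2 to get 18.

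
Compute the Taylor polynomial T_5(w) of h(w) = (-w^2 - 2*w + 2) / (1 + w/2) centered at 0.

Distribute the polynomial across the series and collect like powers.
h(0) = 2
h′(0) = -3
h′′(0) = 1
h′′′(0) = -3/2
h^(4)(0) = 3
h^(5)(0) = -15/2
Dividing each by k! gives the coefficients c_0, ..., c_5.

-w^5/16 + w^4/8 - w^3/4 + w^2/2 - 3*w + 2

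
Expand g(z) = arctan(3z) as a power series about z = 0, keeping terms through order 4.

g(0) = 0
g′(0) = 3
g′′(0) = 0
g′′′(0) = -54
g^(4)(0) = 0
Then c_k = g^(k)(0)/k! gives each Taylor coefficient.

-9*z^3 + 3*z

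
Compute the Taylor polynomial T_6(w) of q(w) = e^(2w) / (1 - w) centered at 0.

Multiply the two series term by term and collect like powers.
[w^0] = 1;  [w^1] = 3;  [w^2] = 5;  [w^3] = 19/3;  [w^4] = 7;  [w^5] = 109/15;  [w^6] = 331/45.

331*w^6/45 + 109*w^5/15 + 7*w^4 + 19*w^3/3 + 5*w^2 + 3*w + 1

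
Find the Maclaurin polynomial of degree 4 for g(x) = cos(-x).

g(0) = 1
g′(0) = 0
g′′(0) = -1
g′′′(0) = 0
g^(4)(0) = 1

x^4/24 - x^2/2 + 1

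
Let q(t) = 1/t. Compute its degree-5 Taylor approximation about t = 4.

Differentiate repeatedly and evaluate at the center.
[(t - 4)^0] = 1/4;  [(t - 4)^1] = -1/16;  [(t - 4)^2] = 1/64;  [(t - 4)^3] = -1/256;  [(t - 4)^4] = 1/1024;  [(t - 4)^5] = -1/4096.

-(t - 4)^5/4096 + (t - 4)^4/1024 - (t - 4)^3/256 + (t - 4)^2/64 - (t - 4)/16 + 1/4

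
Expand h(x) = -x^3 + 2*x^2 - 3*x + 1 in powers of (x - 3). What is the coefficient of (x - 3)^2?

-7

[(x - 3)^0] = -17;  [(x - 3)^1] = -18;  [(x - 3)^2] = -7.
So c_2 = h′′(3)/2! = -7.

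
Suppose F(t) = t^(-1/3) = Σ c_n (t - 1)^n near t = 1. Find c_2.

F(1) = 1
F′(1) = -1/3
F′′(1) = 4/9

2/9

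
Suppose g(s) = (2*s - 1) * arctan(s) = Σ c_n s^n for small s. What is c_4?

-2/3

Shift and add copies of the series according to the polynomial's terms.
g(0) = 0
g′(0) = -1
g′′(0) = 4
g′′′(0) = 2
g^(4)(0) = -16
Dividing each by k! gives the coefficients c_0, ..., c_4.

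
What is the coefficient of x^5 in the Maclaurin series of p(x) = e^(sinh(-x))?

Plug the Maclaurin series of the inner function into that of the outer and collect terms.
[x^0] = 1;  [x^1] = -1;  [x^2] = 1/2;  [x^3] = -1/3;  [x^4] = 5/24;  [x^5] = -1/10.
So c_5 = p^(5)(0)/5! = -1/10.

-1/10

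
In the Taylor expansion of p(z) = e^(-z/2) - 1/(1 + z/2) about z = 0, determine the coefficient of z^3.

5/48

Expand each term separately and add.
p(0) = 0
p′(0) = 0
p′′(0) = -1/4
p′′′(0) = 5/8
Then c_k = p^(k)(0)/k! gives each Taylor coefficient.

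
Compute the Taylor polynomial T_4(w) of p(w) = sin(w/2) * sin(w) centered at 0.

Multiply the two series term by term and collect like powers.
p(0) = 0
p′(0) = 0
p′′(0) = 1
p′′′(0) = 0
p^(4)(0) = -5/2
Dividing each by k! gives the coefficients c_0, ..., c_4.

-5*w^4/48 + w^2/2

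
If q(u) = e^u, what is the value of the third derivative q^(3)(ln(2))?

The coefficient of (u - ln(2))^3 in the expansion is 1/3, so q′′′(ln(2)) = 3! * (1/3) = 2.

2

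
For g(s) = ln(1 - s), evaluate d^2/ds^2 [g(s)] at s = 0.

Compute the successive derivatives at the expansion point and divide by k!.
From the series, [s^2] g = -1/2; multiply by 2! = 2 to get -1.

-1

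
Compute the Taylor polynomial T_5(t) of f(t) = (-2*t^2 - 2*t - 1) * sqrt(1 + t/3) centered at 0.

-235*t^5/62208 + 245*t^4/10368 - 133*t^3/432 - 167*t^2/72 - 13*t/6 - 1

Multiply each power in the prefactor through the base expansion.
[t^0] = -1;  [t^1] = -13/6;  [t^2] = -167/72;  [t^3] = -133/432;  [t^4] = 245/10368;  [t^5] = -235/62208.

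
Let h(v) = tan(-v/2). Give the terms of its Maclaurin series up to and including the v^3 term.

h(0) = 0
h′(0) = -1/2
h′′(0) = 0
h′′′(0) = -1/4
Dividing each by k! gives the coefficients c_0, ..., c_3.

-v^3/24 - v/2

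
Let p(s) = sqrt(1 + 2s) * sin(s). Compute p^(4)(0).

Multiply the two series term by term and collect like powers.
The coefficient of s^4 in the expansion is 1/3, so p^(4)(0) = 4! * (1/3) = 8.

8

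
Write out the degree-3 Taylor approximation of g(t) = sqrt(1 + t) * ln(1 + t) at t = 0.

Take the Cauchy product of the two expansions.

-t^3/24 + t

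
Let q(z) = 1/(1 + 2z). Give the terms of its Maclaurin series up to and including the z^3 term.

-8*z^3 + 4*z^2 - 2*z + 1

Compute the successive derivatives at the expansion point and divide by k!.
[z^0] = 1;  [z^1] = -2;  [z^2] = 4;  [z^3] = -8.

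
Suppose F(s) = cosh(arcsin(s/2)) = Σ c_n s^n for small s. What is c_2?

1/8

Plug the Maclaurin series of the inner function into that of the outer and collect terms.
F(0) = 1
F′(0) = 0
F′′(0) = 1/4
So c_2 = F′′(0)/2! = 1/8.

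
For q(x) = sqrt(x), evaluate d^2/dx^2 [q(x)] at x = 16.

-1/256

Apply the Taylor formula c_k = f^(k)(a)/k!.
From the series, [(x - 16)^2] q = -1/512; multiply by 2! = 2 to get -1/256.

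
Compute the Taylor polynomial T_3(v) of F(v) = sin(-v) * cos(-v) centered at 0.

Multiply the two series term by term and collect like powers.
F(0) = 0
F′(0) = -1
F′′(0) = 0
F′′′(0) = 4
Then c_k = F^(k)(0)/k! gives each Taylor coefficient.

2*v^3/3 - v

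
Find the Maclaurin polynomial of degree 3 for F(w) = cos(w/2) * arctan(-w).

11*w^3/24 - w

Write out both Maclaurin series and multiply, keeping only the needed powers.
[w^0] = 0;  [w^1] = -1;  [w^2] = 0;  [w^3] = 11/24.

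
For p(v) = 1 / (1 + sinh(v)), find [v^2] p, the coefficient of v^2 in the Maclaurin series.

1

Write 1/(1+u) = 1 - u + u^2 - u^3 + ... and substitute the series for u.
p(0) = 1
p′(0) = -1
p′′(0) = 2
So c_2 = p′′(0)/2! = 1.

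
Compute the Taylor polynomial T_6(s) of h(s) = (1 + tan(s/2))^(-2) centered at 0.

37*s^6/160 - 77*s^5/240 + 7*s^4/16 - 7*s^3/12 + 3*s^2/4 - s + 1

Plug the Maclaurin series of the inner function into that of the outer and collect terms.
h(0) = 1
h′(0) = -1
h′′(0) = 3/2
h′′′(0) = -7/2
h^(4)(0) = 21/2
h^(5)(0) = -77/2
h^(6)(0) = 333/2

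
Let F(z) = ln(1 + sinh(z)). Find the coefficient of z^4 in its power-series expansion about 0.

Substitute the inner expansion into the outer series and collect powers.
F(0) = 0
F′(0) = 1
F′′(0) = -1
F′′′(0) = 3
F^(4)(0) = -10
So c_4 = F^(4)(0)/4! = -5/12.

-5/12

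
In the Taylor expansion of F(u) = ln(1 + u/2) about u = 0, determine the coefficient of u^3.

F(0) = 0
F′(0) = 1/2
F′′(0) = -1/4
F′′′(0) = 1/4
So c_3 = F′′′(0)/3! = 1/24.

1/24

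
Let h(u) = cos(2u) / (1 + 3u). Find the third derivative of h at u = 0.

Take the Cauchy product of the two expansions.
The coefficient of u^3 in the expansion is -21, so h′′′(0) = 3! * (-21) = -126.

-126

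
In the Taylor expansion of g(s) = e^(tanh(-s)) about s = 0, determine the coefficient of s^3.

1/6

Let u equal the inner series; expand the outer function in u and truncate.
[s^0] = 1;  [s^1] = -1;  [s^2] = 1/2;  [s^3] = 1/6.
So c_3 = g′′′(0)/3! = 1/6.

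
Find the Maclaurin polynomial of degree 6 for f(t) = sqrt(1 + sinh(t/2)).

-2401*t^6/2949120 + 241*t^5/122880 - 31*t^4/6144 + 7*t^3/384 - t^2/32 + t/4 + 1

Plug the Maclaurin series of the inner function into that of the outer and collect terms.
f(0) = 1
f′(0) = 1/4
f′′(0) = -1/16
f′′′(0) = 7/64
f^(4)(0) = -31/256
f^(5)(0) = 241/1024
f^(6)(0) = -2401/4096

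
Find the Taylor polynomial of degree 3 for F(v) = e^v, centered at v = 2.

Compute the successive derivatives at the expansion point and divide by k!.

(v - 2)^3*e^(2)/6 + (v - 2)^2*e^(2)/2 + (v - 2)*e^(2) + e^(2)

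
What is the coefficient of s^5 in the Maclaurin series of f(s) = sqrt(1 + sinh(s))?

241/3840

Let u equal the inner series; expand the outer function in u and truncate.
f(0) = 1
f′(0) = 1/2
f′′(0) = -1/4
f′′′(0) = 7/8
f^(4)(0) = -31/16
f^(5)(0) = 241/32
So c_5 = f^(5)(0)/5! = 241/3840.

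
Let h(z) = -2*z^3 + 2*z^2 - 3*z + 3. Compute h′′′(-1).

Compute the successive derivatives at the expansion point and divide by k!.
The coefficient of (z + 1)^3 in the expansion is -2, so h′′′(-1) = 3! * (-2) = -12.

-12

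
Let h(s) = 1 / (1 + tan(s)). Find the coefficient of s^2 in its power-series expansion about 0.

Use the geometric series for the reciprocal, then substitute.
h(0) = 1
h′(0) = -1
h′′(0) = 2

1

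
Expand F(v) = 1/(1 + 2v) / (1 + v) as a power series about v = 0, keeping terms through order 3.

-15*v^3 + 7*v^2 - 3*v + 1

Take the Cauchy product of the two expansions.
F(0) = 1
F′(0) = -3
F′′(0) = 14
F′′′(0) = -90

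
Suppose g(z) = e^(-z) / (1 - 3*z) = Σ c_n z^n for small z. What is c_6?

376093/720

Multiply the numerator's expansion by the denominator's geometric series.
g(0) = 1
g′(0) = 2
g′′(0) = 13
g′′′(0) = 116
g^(4)(0) = 1393
g^(5)(0) = 20894
g^(6)(0) = 376093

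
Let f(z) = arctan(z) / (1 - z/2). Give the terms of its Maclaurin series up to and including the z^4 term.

-z^4/24 - z^3/12 + z^2/2 + z

Take the Cauchy product of the two expansions.
[z^0] = 0;  [z^1] = 1;  [z^2] = 1/2;  [z^3] = -1/12;  [z^4] = -1/24.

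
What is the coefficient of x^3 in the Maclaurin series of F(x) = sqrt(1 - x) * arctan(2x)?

Take the Cauchy product of the two expansions.
F(0) = 0
F′(0) = 2
F′′(0) = -2
F′′′(0) = -35/2
So c_3 = F′′′(0)/3! = -35/12.

-35/12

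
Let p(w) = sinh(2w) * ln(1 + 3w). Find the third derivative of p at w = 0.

-54

Take the Cauchy product of the two expansions.
The coefficient of w^3 in the expansion is -9, so p′′′(0) = 3! * (-9) = -54.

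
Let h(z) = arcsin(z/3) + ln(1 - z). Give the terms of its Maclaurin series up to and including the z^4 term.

Add the two expansions coefficient-wise.
h(0) = 0
h′(0) = -2/3
h′′(0) = -1
h′′′(0) = -53/27
h^(4)(0) = -6

-z^4/4 - 53*z^3/162 - z^2/2 - 2*z/3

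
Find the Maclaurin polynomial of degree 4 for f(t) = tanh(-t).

t^3/3 - t

Compute the successive derivatives at the expansion point and divide by k!.
[t^0] = 0;  [t^1] = -1;  [t^2] = 0;  [t^3] = 1/3;  [t^4] = 0.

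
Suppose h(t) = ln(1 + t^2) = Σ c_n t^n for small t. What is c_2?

Compute the successive derivatives at the expansion point and divide by k!.
h(0) = 0
h′(0) = 0
h′′(0) = 2
Dividing each by k! gives the coefficients c_0, ..., c_2.

1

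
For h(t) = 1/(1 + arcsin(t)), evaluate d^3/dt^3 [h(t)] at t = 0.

Plug the Maclaurin series of the inner function into that of the outer and collect terms.
From the series, [t^3] h = -7/6; multiply by 3! = 6 to get -7.

-7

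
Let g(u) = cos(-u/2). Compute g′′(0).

The coefficient of u^2 in the expansion is -1/8, so g′′(0) = 2! * (-1/8) = -1/4.

-1/4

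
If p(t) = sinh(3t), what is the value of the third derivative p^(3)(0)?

27

Compute the successive derivatives at the expansion point and divide by k!.
The coefficient of t^3 in the expansion is 9/2, so p′′′(0) = 3! * (9/2) = 27.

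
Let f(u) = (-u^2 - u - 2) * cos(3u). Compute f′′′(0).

27

Distribute the polynomial across the series and collect like powers.
From the series, [u^3] f = 9/2; multiply by 3! = 6 to get 27.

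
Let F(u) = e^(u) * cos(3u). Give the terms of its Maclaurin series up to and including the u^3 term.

-13*u^3/3 - 4*u^2 + u + 1

Expand each factor separately, then convolve coefficients.
[u^0] = 1;  [u^1] = 1;  [u^2] = -4;  [u^3] = -13/3.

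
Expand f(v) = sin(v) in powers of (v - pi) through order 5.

-(v - pi)^5/120 + (v - pi)^3/6 - (v - pi)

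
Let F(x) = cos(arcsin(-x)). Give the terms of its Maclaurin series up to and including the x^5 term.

-x^4/8 - x^2/2 + 1

Let u equal the inner series; expand the outer function in u and truncate.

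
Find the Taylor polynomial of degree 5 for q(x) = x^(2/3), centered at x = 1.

Use the known series and substitute for the argument.
[(x - 1)^0] = 1;  [(x - 1)^1] = 2/3;  [(x - 1)^2] = -1/9;  [(x - 1)^3] = 4/81;  [(x - 1)^4] = -7/243;  [(x - 1)^5] = 14/729.

14*(x - 1)^5/729 - 7*(x - 1)^4/243 + 4*(x - 1)^3/81 - (x - 1)^2/9 + 2*(x - 1)/3 + 1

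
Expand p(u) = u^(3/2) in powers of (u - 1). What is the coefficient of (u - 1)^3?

Compute the successive derivatives at the expansion point and divide by k!.
p(1) = 1
p′(1) = 3/2
p′′(1) = 3/4
p′′′(1) = -3/8
So c_3 = p′′′(1)/3! = -1/16.

-1/16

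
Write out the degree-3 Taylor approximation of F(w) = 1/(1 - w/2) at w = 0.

w^3/8 + w^2/4 + w/2 + 1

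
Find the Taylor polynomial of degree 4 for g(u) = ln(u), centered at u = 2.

-(u - 2)^4/64 + (u - 2)^3/24 - (u - 2)^2/8 + (u - 2)/2 + ln(2)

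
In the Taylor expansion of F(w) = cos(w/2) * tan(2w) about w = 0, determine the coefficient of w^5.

Expand each factor separately, then convolve coefficients.
F(0) = 0
F′(0) = 2
F′′(0) = 0
F′′′(0) = 29/2
F^(4)(0) = 0
F^(5)(0) = 3781/8

3781/960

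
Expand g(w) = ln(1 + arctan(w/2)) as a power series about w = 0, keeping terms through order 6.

-w^6/720 + w^5/480 + w^4/192 - w^2/8 + w/2

Compose series: expand the inner function first, then feed it into the outer expansion.
[w^0] = 0;  [w^1] = 1/2;  [w^2] = -1/8;  [w^3] = 0;  [w^4] = 1/192;  [w^5] = 1/480;  [w^6] = -1/720.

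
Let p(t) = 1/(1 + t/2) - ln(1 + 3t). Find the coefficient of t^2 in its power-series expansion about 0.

Expand each term separately and add.
p(0) = 1
p′(0) = -7/2
p′′(0) = 19/2
So c_2 = p′′(0)/2! = 19/4.

19/4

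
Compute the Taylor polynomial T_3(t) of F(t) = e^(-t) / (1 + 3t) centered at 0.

Take the Cauchy product of the two expansions.
F(0) = 1
F′(0) = -4
F′′(0) = 25
F′′′(0) = -226
Dividing each by k! gives the coefficients c_0, ..., c_3.

-113*t^3/3 + 25*t^2/2 - 4*t + 1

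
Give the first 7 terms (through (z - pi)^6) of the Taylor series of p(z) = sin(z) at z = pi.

-(z - pi)^5/120 + (z - pi)^3/6 - (z - pi)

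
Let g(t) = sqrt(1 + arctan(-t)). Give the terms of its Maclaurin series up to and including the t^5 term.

-83*t^5/1280 + 17*t^4/384 + 5*t^3/48 - t^2/8 - t/2 + 1

Compose series: expand the inner function first, then feed it into the outer expansion.
[t^0] = 1;  [t^1] = -1/2;  [t^2] = -1/8;  [t^3] = 5/48;  [t^4] = 17/384;  [t^5] = -83/1280.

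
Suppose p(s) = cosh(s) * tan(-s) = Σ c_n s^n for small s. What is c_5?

Expand each factor separately, then convolve coefficients.
[s^0] = 0;  [s^1] = -1;  [s^2] = 0;  [s^3] = -5/6;  [s^4] = 0;  [s^5] = -41/120.

-41/120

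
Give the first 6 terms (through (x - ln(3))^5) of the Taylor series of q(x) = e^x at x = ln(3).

(x - ln(3))^5/40 + (x - ln(3))^4/8 + (x - ln(3))^3/2 + 3*(x - ln(3))^2/2 + 3*(x - ln(3)) + 3

[(x - ln(3))^0] = 3;  [(x - ln(3))^1] = 3;  [(x - ln(3))^2] = 3/2;  [(x - ln(3))^3] = 1/2;  [(x - ln(3))^4] = 1/8;  [(x - ln(3))^5] = 1/40.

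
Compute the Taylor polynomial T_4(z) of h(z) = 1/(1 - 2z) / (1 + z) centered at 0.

Write out both Maclaurin series and multiply, keeping only the needed powers.
h(0) = 1
h′(0) = 1
h′′(0) = 6
h′′′(0) = 30
h^(4)(0) = 264

11*z^4 + 5*z^3 + 3*z^2 + z + 1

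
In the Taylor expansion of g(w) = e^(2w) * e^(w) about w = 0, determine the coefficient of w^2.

9/2

Multiply the two series term by term and collect like powers.
[w^0] = 1;  [w^1] = 3;  [w^2] = 9/2.
So c_2 = g′′(0)/2! = 9/2.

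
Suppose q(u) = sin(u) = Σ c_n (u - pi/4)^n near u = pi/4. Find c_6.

Compute the successive derivatives at the expansion point and divide by k!.
q(pi/4) = sqrt(2)/2
q′(pi/4) = sqrt(2)/2
q′′(pi/4) = -sqrt(2)/2
q′′′(pi/4) = -sqrt(2)/2
q^(4)(pi/4) = sqrt(2)/2
q^(5)(pi/4) = sqrt(2)/2
q^(6)(pi/4) = -sqrt(2)/2
Then c_k = q^(k)(pi/4)/k! gives each Taylor coefficient.

-sqrt(2)/1440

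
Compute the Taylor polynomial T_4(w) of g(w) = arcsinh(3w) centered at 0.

-9*w^3/2 + 3*w

g(0) = 0
g′(0) = 3
g′′(0) = 0
g′′′(0) = -27
g^(4)(0) = 0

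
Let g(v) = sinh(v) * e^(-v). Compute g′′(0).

Write out both Maclaurin series and multiply, keeping only the needed powers.
From the series, [v^2] g = -1; multiply by 2! = 2 to get -2.

-2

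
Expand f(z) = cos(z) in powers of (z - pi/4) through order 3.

Apply the Taylor formula c_k = f^(k)(a)/k!.
f(pi/4) = sqrt(2)/2
f′(pi/4) = -sqrt(2)/2
f′′(pi/4) = -sqrt(2)/2
f′′′(pi/4) = sqrt(2)/2
The Taylor polynomial is Σ f^(k)(pi/4)/k! · (z - pi/4)^k.

sqrt(2)*(z - pi/4)^3/12 - sqrt(2)*(z - pi/4)^2/4 - sqrt(2)*(z - pi/4)/2 + sqrt(2)/2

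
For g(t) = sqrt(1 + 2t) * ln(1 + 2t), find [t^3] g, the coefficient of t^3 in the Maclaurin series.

Multiply the two series term by term and collect like powers.
g(0) = 0
g′(0) = 2
g′′(0) = 0
g′′′(0) = -2
So c_3 = g′′′(0)/3! = -1/3.

-1/3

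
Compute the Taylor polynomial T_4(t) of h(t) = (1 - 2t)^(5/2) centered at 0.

-5*t^4/8 - 5*t^3/2 + 15*t^2/2 - 5*t + 1

h(0) = 1
h′(0) = -5
h′′(0) = 15
h′′′(0) = -15
h^(4)(0) = -15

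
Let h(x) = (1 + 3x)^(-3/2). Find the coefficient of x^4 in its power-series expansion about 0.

Use the known series and substitute for the argument.
h(0) = 1
h′(0) = -9/2
h′′(0) = 135/4
h′′′(0) = -2835/8
h^(4)(0) = 76545/16
The Taylor polynomial is Σ h^(k)(0)/k! · x^k.

25515/128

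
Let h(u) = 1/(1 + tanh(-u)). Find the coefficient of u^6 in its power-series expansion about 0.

2/45

Let u equal the inner series; expand the outer function in u and truncate.
[u^0] = 1;  [u^1] = 1;  [u^2] = 1;  [u^3] = 2/3;  [u^4] = 1/3;  [u^5] = 2/15;  [u^6] = 2/45.
So c_6 = h^(6)(0)/6! = 2/45.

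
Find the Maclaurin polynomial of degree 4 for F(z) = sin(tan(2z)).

Compose series: expand the inner function first, then feed it into the outer expansion.
[z^0] = 0;  [z^1] = 2;  [z^2] = 0;  [z^3] = 4/3;  [z^4] = 0.

4*z^3/3 + 2*z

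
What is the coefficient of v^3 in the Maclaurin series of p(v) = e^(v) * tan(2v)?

11/3

Take the Cauchy product of the two expansions.
[v^0] = 0;  [v^1] = 2;  [v^2] = 2;  [v^3] = 11/3.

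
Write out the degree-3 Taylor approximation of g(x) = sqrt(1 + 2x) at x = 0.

x^3/2 - x^2/2 + x + 1

[x^0] = 1;  [x^1] = 1;  [x^2] = -1/2;  [x^3] = 1/2.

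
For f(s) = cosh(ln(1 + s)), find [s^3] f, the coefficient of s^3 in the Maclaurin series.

-1/2

Compose series: expand the inner function first, then feed it into the outer expansion.
[s^0] = 1;  [s^1] = 0;  [s^2] = 1/2;  [s^3] = -1/2.
So c_3 = f′′′(0)/3! = -1/2.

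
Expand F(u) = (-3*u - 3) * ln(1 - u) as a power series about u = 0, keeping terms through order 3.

5*u^3/2 + 9*u^2/2 + 3*u

Multiply each power in the prefactor through the base expansion.
[u^0] = 0;  [u^1] = 3;  [u^2] = 9/2;  [u^3] = 5/2.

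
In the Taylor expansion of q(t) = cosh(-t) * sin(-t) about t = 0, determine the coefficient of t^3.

-1/3

Multiply the two series term by term and collect like powers.
q(0) = 0
q′(0) = -1
q′′(0) = 0
q′′′(0) = -2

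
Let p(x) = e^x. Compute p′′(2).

From the series, [(x - 2)^2] p = e^(2)/2; multiply by 2! = 2 to get e^(2).

e^(2)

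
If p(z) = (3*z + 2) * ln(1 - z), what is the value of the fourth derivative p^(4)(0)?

Distribute the polynomial across the series and collect like powers.
From the series, [z^4] p = -3/2; multiply by 4! = 24 to get -36.

-36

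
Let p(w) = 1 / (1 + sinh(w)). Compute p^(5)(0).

Expand as Σ (-1)^k u^k with u equal to the inner function's series.
The coefficient of w^5 in the expansion is -181/120, so p^(5)(0) = 5! * (-181/120) = -181.

-181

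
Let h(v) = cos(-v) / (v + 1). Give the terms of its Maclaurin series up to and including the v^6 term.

389*v^6/720 - 13*v^5/24 + 13*v^4/24 - v^3/2 + v^2/2 - v + 1

Use 1/(1 - r) = Σ r^k on the denominator, then take the Cauchy product.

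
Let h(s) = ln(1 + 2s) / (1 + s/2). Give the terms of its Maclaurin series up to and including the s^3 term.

25*s^3/6 - 3*s^2 + 2*s

Expand each factor separately, then convolve coefficients.
[s^0] = 0;  [s^1] = 2;  [s^2] = -3;  [s^3] = 25/6.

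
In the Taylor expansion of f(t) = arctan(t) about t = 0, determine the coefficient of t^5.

[t^0] = 0;  [t^1] = 1;  [t^2] = 0;  [t^3] = -1/3;  [t^4] = 0;  [t^5] = 1/5.

1/5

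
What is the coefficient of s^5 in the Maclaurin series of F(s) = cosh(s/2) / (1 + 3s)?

-31537/128

Take the Cauchy product of the two expansions.
F(0) = 1
F′(0) = -3
F′′(0) = 73/4
F′′′(0) = -657/4
F^(4)(0) = 31537/16
F^(5)(0) = -473055/16
So c_5 = F^(5)(0)/5! = -31537/128.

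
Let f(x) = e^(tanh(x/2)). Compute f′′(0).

1/4

Plug the Maclaurin series of the inner function into that of the outer and collect terms.
The coefficient of x^2 in the expansion is 1/8, so f′′(0) = 2! * (1/8) = 1/4.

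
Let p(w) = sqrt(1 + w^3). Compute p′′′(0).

3

From the series, [w^3] p = 1/2; multiply by 3! = 6 to get 3.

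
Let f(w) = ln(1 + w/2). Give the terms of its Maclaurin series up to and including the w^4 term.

[w^0] = 0;  [w^1] = 1/2;  [w^2] = -1/8;  [w^3] = 1/24;  [w^4] = -1/64.

-w^4/64 + w^3/24 - w^2/8 + w/2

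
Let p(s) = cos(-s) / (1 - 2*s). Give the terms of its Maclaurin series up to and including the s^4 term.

Multiply the numerator's expansion by the denominator's geometric series.

337*s^4/24 + 7*s^3 + 7*s^2/2 + 2*s + 1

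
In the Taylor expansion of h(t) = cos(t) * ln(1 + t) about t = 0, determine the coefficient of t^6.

Take the Cauchy product of the two expansions.
h(0) = 0
h′(0) = 1
h′′(0) = -1
h′′′(0) = -1
h^(4)(0) = 0
h^(5)(0) = 9
h^(6)(0) = -45
So c_6 = h^(6)(0)/6! = -1/16.

-1/16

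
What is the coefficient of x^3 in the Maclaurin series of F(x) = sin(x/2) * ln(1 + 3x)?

Expand each factor separately, then convolve coefficients.

-9/4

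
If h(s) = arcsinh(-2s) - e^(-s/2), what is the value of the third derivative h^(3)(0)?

Expand each term separately and add.
From the series, [s^3] h = 65/48; multiply by 3! = 6 to get 65/8.

65/8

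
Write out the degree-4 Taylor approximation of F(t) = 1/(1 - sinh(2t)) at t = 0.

Compose series: expand the inner function first, then feed it into the outer expansion.

64*t^4/3 + 28*t^3/3 + 4*t^2 + 2*t + 1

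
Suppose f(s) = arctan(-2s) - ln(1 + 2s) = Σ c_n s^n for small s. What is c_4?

Combine the two series term by term.
So c_4 = f^(4)(0)/4! = 4.

4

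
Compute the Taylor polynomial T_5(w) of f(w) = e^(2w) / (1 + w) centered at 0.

-w^5/15 + w^4/3 + w^3/3 + w^2 + w + 1

Write out both Maclaurin series and multiply, keeping only the needed powers.
[w^0] = 1;  [w^1] = 1;  [w^2] = 1;  [w^3] = 1/3;  [w^4] = 1/3;  [w^5] = -1/15.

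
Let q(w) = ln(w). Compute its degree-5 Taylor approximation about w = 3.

Use the known series and substitute for the argument.
q(3) = ln(3)
q′(3) = 1/3
q′′(3) = -1/9
q′′′(3) = 2/27
q^(4)(3) = -2/27
q^(5)(3) = 8/81

(w - 3)^5/1215 - (w - 3)^4/324 + (w - 3)^3/81 - (w - 3)^2/18 + (w - 3)/3 + ln(3)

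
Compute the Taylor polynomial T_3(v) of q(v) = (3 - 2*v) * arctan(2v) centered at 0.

-8*v^3 - 4*v^2 + 6*v

Shift and add copies of the series according to the polynomial's terms.
[v^0] = 0;  [v^1] = 6;  [v^2] = -4;  [v^3] = -8.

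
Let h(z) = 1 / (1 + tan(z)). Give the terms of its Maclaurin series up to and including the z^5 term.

Expand as Σ (-1)^k u^k with u equal to the inner function's series.
h(0) = 1
h′(0) = -1
h′′(0) = 2
h′′′(0) = -8
h^(4)(0) = 40
h^(5)(0) = -256

-32*z^5/15 + 5*z^4/3 - 4*z^3/3 + z^2 - z + 1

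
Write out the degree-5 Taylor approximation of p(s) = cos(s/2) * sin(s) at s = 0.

61*s^5/1920 - 7*s^3/24 + s

Expand each factor separately, then convolve coefficients.
p(0) = 0
p′(0) = 1
p′′(0) = 0
p′′′(0) = -7/4
p^(4)(0) = 0
p^(5)(0) = 61/16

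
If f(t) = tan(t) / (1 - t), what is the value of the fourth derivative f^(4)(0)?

32

Expand each factor separately, then convolve coefficients.
The coefficient of t^4 in the expansion is 4/3, so f^(4)(0) = 4! * (4/3) = 32.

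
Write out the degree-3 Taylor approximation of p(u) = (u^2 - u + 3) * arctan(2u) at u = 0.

Shift and add copies of the series according to the polynomial's terms.

-6*u^3 - 2*u^2 + 6*u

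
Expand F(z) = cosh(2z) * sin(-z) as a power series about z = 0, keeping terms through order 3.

Take the Cauchy product of the two expansions.
F(0) = 0
F′(0) = -1
F′′(0) = 0
F′′′(0) = -11

-11*z^3/6 - z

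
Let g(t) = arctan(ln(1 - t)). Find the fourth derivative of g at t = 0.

Substitute the inner expansion into the outer series and collect powers.
The coefficient of t^4 in the expansion is 1/4, so g^(4)(0) = 4! * (1/4) = 6.

6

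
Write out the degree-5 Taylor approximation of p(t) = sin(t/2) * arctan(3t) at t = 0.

-73*t^4/16 + 3*t^2/2

Take the Cauchy product of the two expansions.
p(0) = 0
p′(0) = 0
p′′(0) = 3
p′′′(0) = 0
p^(4)(0) = -219/2
p^(5)(0) = 0
Dividing each by k! gives the coefficients c_0, ..., c_5.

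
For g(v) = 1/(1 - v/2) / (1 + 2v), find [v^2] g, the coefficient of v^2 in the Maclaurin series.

13/4

Write out both Maclaurin series and multiply, keeping only the needed powers.
g(0) = 1
g′(0) = -3/2
g′′(0) = 13/2
So c_2 = g′′(0)/2! = 13/4.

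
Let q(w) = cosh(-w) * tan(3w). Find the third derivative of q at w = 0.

63

Multiply the two series term by term and collect like powers.
The coefficient of w^3 in the expansion is 21/2, so q′′′(0) = 3! * (21/2) = 63.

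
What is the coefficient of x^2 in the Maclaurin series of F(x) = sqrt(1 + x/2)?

-1/32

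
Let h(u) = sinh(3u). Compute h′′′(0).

27

The coefficient of u^3 in the expansion is 9/2, so h′′′(0) = 3! * (9/2) = 27.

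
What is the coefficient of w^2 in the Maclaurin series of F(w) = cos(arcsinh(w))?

-1/2

Substitute the inner expansion into the outer series and collect powers.
F(0) = 1
F′(0) = 0
F′′(0) = -1
So c_2 = F′′(0)/2! = -1/2.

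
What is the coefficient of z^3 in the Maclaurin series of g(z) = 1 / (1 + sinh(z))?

Expand as Σ (-1)^k u^k with u equal to the inner function's series.
g(0) = 1
g′(0) = -1
g′′(0) = 2
g′′′(0) = -7
So c_3 = g′′′(0)/3! = -7/6.

-7/6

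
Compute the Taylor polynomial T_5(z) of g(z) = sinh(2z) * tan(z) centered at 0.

2*z^4 + 2*z^2

Write out both Maclaurin series and multiply, keeping only the needed powers.
g(0) = 0
g′(0) = 0
g′′(0) = 4
g′′′(0) = 0
g^(4)(0) = 48
g^(5)(0) = 0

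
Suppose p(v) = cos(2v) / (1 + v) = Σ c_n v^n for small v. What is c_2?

Multiply the two series term by term and collect like powers.
p(0) = 1
p′(0) = -1
p′′(0) = -2
So c_2 = p′′(0)/2! = -1.

-1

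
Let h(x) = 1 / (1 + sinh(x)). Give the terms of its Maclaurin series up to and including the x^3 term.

Use the geometric series for the reciprocal, then substitute.
[x^0] = 1;  [x^1] = -1;  [x^2] = 1;  [x^3] = -7/6.

-7*x^3/6 + x^2 - x + 1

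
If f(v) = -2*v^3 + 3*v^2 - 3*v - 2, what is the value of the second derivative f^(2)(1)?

-6

Use the known series and substitute for the argument.
The coefficient of (v - 1)^2 in the expansion is -3, so f′′(1) = 2! * (-3) = -6.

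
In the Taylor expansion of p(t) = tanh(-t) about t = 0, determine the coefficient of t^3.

1/3

Use the known series and substitute for the argument.
So c_3 = p′′′(0)/3! = 1/3.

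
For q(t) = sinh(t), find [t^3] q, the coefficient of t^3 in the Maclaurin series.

[t^0] = 0;  [t^1] = 1;  [t^2] = 0;  [t^3] = 1/6.

1/6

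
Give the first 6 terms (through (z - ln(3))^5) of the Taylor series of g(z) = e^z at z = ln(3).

g(ln(3)) = 3
g′(ln(3)) = 3
g′′(ln(3)) = 3
g′′′(ln(3)) = 3
g^(4)(ln(3)) = 3
g^(5)(ln(3)) = 3
Then c_k = g^(k)(ln(3))/k! gives each Taylor coefficient.

(z - ln(3))^5/40 + (z - ln(3))^4/8 + (z - ln(3))^3/2 + 3*(z - ln(3))^2/2 + 3*(z - ln(3)) + 3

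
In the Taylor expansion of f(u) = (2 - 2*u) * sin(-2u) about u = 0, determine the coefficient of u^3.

Distribute the polynomial across the series and collect like powers.

8/3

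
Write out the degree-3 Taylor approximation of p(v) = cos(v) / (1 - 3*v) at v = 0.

Multiply the numerator's expansion by the denominator's geometric series.
[v^0] = 1;  [v^1] = 3;  [v^2] = 17/2;  [v^3] = 51/2.

51*v^3/2 + 17*v^2/2 + 3*v + 1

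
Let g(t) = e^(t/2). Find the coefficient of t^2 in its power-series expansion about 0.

1/8

g(0) = 1
g′(0) = 1/2
g′′(0) = 1/4
So c_2 = g′′(0)/2! = 1/8.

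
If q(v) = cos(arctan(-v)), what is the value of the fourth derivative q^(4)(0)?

9

Plug the Maclaurin series of the inner function into that of the outer and collect terms.
The coefficient of v^4 in the expansion is 3/8, so q^(4)(0) = 4! * (3/8) = 9.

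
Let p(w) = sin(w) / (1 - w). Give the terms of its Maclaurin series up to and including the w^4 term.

5*w^4/6 + 5*w^3/6 + w^2 + w

Expand 1/(denominator) as a geometric series and multiply by the numerator's series.
[w^0] = 0;  [w^1] = 1;  [w^2] = 1;  [w^3] = 5/6;  [w^4] = 5/6.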